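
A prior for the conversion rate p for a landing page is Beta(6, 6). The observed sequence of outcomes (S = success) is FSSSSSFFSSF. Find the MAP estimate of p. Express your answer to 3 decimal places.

p̂_MAP = 0.571

Prior: Beta(6, 6).
Data: 7 successes in 11 trials (from the sequence). The binomial likelihood contributes p^7(1−p)^4, so the posterior is Beta(6+7, 6+4) = Beta(13, 10).
For Beta(a, b) with a, b > 1 the mode is (a−1)/(a+b−2) = 12/21 ≈ 0.571.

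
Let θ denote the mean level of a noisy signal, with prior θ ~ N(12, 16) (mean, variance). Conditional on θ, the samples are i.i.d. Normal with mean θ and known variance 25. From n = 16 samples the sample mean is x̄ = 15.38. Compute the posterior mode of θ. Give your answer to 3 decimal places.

θ̂_MAP = 15.079

n = 16, x̄ = 15.38.
For a Normal prior and Normal likelihood with known variance, the posterior is Normal; its mode equals its mean, the precision-weighted average.
Prior precision 1/σ₀² = 1/16 = 0.0625; data precision n/σ² = 16/25 = 0.64.
θ̂ = (0.0625·12 + 0.64·15.38) / (0.0625 + 0.64) = 10.5932/0.7025 = 105932/7025 ≈ 15.079.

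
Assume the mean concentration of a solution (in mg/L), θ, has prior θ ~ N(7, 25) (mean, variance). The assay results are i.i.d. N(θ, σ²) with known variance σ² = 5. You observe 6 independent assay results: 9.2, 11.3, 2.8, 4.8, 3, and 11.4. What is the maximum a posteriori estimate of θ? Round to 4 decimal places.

n = 6; x̄ = (9.2 + 11.3 + 2.8 + 4.8 + 3 + 11.4)/6 = 42.5/6 = 85/12 ≈ 7.0833.
For a Normal prior and Normal likelihood with known variance, the posterior is Normal; its mode equals its mean, the precision-weighted average.
Prior precision 1/σ₀² = 1/25 = 0.04; data precision n/σ² = 6/5 = 1.2.
θ̂ = (0.04·7 + 1.2·(85/12)) / (0.04 + 1.2) = 8.78/1.24 = 439/62 ≈ 7.0806.

θ̂_MAP = 7.0806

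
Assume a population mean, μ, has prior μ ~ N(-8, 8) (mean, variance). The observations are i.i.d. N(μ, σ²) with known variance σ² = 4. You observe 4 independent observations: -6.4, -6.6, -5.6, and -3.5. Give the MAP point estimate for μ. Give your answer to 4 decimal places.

n = 4; x̄ = ((-6.4) + (-6.6) + (-5.6) + (-3.5))/4 = -22.1/4 = -5.525.
For a Normal prior and Normal likelihood with known variance, the posterior is Normal; its mode equals its mean, the precision-weighted average.
Prior precision 1/σ₀² = 1/8 = 0.125; data precision n/σ² = 4/4 = 1.
μ̂ = (0.125·(-8) + 1·(-5.525)) / (0.125 + 1) = (-6.525)/1.125 = -5.8000.

μ̂_MAP = -5.8000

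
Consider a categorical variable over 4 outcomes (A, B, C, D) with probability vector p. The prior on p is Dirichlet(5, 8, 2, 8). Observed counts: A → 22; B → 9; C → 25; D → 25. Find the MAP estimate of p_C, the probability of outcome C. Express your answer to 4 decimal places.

The posterior is Dirichlet(αᵢ + nᵢ) = Dirichlet(27, 17, 27, 33).
For a Dirichlet(a₁,…,a_K) with all aᵢ > 1, the mode has j-th component (aⱼ − 1)/(Σaᵢ − K).
Here Σaᵢ = 104 and K = 4, so p_C = (27 − 1)/(104 − 4) = 26/100 ≈ 0.2600.

MAP estimate of p_C = 0.2600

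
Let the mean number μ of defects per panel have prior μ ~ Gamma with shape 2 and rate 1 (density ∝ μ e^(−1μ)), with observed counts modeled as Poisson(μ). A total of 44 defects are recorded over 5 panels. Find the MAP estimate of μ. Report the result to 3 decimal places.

μ̂_MAP = 7.500

Σxᵢ = 44, n = 5.
Posterior ∝ μe^(−1μ) · μ^44e^(−5μ) = μ^45e^(−6μ), i.e. Gamma(shape=46, rate=6).
The mode of a Gamma(a, b) with a ≥ 1 (shape–rate) is (a−1)/b = 45/6 ≈ 7.500.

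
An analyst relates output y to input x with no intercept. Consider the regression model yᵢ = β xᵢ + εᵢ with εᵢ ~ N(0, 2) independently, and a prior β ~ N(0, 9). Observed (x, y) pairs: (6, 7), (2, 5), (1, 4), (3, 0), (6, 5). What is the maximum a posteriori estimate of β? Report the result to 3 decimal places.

β̂_MAP = 0.997

log p(β | y) = −Σ(yᵢ − βxᵢ)²/(2·2) − β²/(2·9) + const.
Setting the derivative to zero: Σxᵢ(yᵢ − βxᵢ)/2 − β/9 = 0, so β = Σxᵢyᵢ / (Σxᵢ² + σ²/τ²).
Σxᵢyᵢ = 6·7 + 2·5 + 1·4 + 3·0 + 6·5 = 86; Σxᵢ² = 86; σ²/τ² = 2/9.
β̂_MAP = 86 / (86 + 2/9) = 86/(776/9) = 387/388 ≈ 0.997.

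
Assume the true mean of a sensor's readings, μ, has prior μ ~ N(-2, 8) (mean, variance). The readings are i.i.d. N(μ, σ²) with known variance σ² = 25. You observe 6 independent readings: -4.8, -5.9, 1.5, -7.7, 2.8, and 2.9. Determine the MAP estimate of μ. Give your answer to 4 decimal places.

n = 6; x̄ = ((-4.8) + (-5.9) + 1.5 + (-7.7) + 2.8 + 2.9)/6 = -11.2/6 = -28/15 ≈ -1.8667.
For a Normal prior and Normal likelihood with known variance, the posterior is Normal; its mode equals its mean, the precision-weighted average.
Prior precision 1/σ₀² = 1/8 = 0.125; data precision n/σ² = 6/25 = 0.24.
μ̂ = (0.125·(-2) + 0.24·(-28/15)) / (0.125 + 0.24) = (-0.698)/0.365 = -698/365 ≈ -1.9123.

μ̂_MAP = -1.9123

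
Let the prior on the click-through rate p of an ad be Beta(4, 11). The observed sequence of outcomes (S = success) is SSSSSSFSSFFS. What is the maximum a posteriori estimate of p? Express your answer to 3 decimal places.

Prior: Beta(4, 11).
Data: 9 successes in 12 trials (from the sequence). The binomial likelihood contributes p^9(1−p)^3, so the posterior is Beta(4+9, 11+3) = Beta(13, 14).
For Beta(a, b) with a, b > 1 the mode is (a−1)/(a+b−2) = 12/25 ≈ 0.480.

p̂_MAP = 0.480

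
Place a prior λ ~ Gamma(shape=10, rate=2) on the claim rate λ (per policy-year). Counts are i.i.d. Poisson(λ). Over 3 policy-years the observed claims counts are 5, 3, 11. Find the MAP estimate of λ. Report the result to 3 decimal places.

λ̂_MAP = 5.600

Σxᵢ = 5+3+11 = 19, with n = 3.
Posterior ∝ λ^9e^(−2λ) · λ^19e^(−3λ) = λ^28e^(−5λ), i.e. Gamma(shape=29, rate=5).
The mode of a Gamma(a, b) with a ≥ 1 (shape–rate) is (a−1)/b = 28/5 ≈ 5.600.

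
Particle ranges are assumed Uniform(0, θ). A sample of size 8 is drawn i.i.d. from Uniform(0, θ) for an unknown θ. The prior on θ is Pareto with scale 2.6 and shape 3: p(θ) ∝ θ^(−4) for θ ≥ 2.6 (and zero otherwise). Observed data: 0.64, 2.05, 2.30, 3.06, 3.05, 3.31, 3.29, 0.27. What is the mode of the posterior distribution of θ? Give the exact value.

θ̂_MAP = 3.31

The Uniform(0, θ) likelihood is θ^(−n) for θ ≥ max(xᵢ), zero otherwise. Here max(xᵢ) = 3.31.
Posterior ∝ θ^(−4) · θ^(−8) = θ^(−12) on θ ≥ max(2.6, 3.31) = 3.31.
This density is strictly decreasing in θ, so the posterior mode lies at the lower boundary of the support.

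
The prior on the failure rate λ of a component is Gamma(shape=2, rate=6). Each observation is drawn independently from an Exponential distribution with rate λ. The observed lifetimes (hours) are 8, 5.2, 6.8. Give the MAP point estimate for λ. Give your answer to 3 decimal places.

λ̂_MAP = 0.154

The Exponential(rate=λ) likelihood is ∝ λ^n e^(−λΣtᵢ). Here n = 3 and Σtᵢ = 8 + 5.2 + 6.8 = 20.
Posterior ∝ λe^(−6λ) · λ^3e^(−20λ) = λ^4e^(−26λ), i.e. Gamma(5, 26).
Mode = (a−1)/b = 4/26 ≈ 0.154.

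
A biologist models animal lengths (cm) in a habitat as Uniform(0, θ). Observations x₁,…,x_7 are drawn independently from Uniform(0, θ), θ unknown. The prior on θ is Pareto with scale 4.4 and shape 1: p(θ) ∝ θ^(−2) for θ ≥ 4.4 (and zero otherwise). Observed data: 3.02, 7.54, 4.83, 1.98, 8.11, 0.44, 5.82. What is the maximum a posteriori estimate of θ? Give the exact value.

The Uniform(0, θ) likelihood is θ^(−n) for θ ≥ max(xᵢ), zero otherwise. Here max(xᵢ) = 8.11.
Posterior ∝ θ^(−2) · θ^(−7) = θ^(−9) on θ ≥ max(4.4, 8.11) = 8.11.
This density is strictly decreasing in θ, so the posterior mode lies at the lower boundary of the support.

θ̂_MAP = 8.11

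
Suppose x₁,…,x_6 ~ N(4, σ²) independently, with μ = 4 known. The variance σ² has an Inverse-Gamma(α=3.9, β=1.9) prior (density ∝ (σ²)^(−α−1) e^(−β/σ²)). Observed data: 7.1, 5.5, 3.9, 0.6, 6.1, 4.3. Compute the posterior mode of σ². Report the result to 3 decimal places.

Sum of squared deviations about the known mean: SS = (7.1−4)² + (5.5−4)² + (3.9−4)² + (0.6−4)² + (6.1−4)² + (4.3−4)² = 27.93.
The Normal likelihood contributes (σ²)^(−n/2) exp(−SS/(2σ²)), so the posterior is Inverse-Gamma(α + n/2, β + SS/2) = Inverse-Gamma(6.9, 15.865).
The mode of Inverse-Gamma(a, b) is b/(a+1) = 15.865/7.9 ≈ 2.008.

σ̂²_MAP = 2.008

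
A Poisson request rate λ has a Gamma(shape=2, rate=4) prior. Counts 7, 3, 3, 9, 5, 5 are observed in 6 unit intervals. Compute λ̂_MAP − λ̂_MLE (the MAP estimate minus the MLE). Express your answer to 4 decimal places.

MAP − MLE = -2.0333

Σxᵢ = 32. Posterior is Gamma(34, 10); MAP = (34−1)/10 = 33/10 ≈ 3.30000.
MLE = x̄ = 32/6 ≈ 5.33333.
Difference = 33/10 − 32/6 = -61/30 ≈ -2.0333.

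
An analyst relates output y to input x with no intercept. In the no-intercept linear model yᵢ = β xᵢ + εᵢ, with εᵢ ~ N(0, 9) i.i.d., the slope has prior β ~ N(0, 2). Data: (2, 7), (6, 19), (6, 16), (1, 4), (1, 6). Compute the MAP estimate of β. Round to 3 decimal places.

log p(β | y) = −Σ(yᵢ − βxᵢ)²/(2·9) − β²/(2·2) + const.
Setting the derivative to zero: Σxᵢ(yᵢ − βxᵢ)/9 − β/2 = 0, so β = Σxᵢyᵢ / (Σxᵢ² + σ²/τ²).
Σxᵢyᵢ = 2·7 + 6·19 + 6·16 + 1·4 + 1·6 = 234; Σxᵢ² = 78; σ²/τ² = 4.5.
β̂_MAP = 234 / (78 + 4.5) = 234/82.5 ≈ 2.836.

β̂_MAP = 2.836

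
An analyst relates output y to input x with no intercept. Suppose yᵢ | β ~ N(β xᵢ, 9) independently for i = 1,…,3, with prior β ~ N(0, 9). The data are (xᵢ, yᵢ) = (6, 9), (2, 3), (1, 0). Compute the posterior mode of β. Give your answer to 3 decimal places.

log p(β | y) = −Σ(yᵢ − βxᵢ)²/(2·9) − β²/(2·9) + const.
Setting the derivative to zero: Σxᵢ(yᵢ − βxᵢ)/9 − β/9 = 0, so β = Σxᵢyᵢ / (Σxᵢ² + σ²/τ²).
Σxᵢyᵢ = 6·9 + 2·3 + 1·0 = 60; Σxᵢ² = 41; σ²/τ² = 1.
β̂_MAP = 60 / (41 + 1) = 60/42 ≈ 1.429.

β̂_MAP = 1.429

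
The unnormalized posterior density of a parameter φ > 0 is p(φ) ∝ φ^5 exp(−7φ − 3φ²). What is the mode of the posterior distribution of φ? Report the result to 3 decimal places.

ℓ'(φ) = 5/φ − 7 − 6φ. Setting this to zero and multiplying by φ: 6φ² + 7φ − 5 = 0.
φ = (−7 + √(7² + 4·6·5)) / (2·6) = (−7 + √169) / 12 = (−7 + 13)/12 = 1/2.
ℓ''(φ) = −5/φ² − 6 < 0, confirming a maximum.

φ̂_MAP = 0.500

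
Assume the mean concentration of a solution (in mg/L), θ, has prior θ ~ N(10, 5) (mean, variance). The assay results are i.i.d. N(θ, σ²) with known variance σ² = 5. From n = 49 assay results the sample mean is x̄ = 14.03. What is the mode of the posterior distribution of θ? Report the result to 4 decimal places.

n = 49, x̄ = 14.03.
For a Normal prior and Normal likelihood with known variance, the posterior is Normal; its mode equals its mean, the precision-weighted average.
Prior precision 1/σ₀² = 1/5 = 0.2; data precision n/σ² = 49/5 = 9.8.
θ̂ = (0.2·10 + 9.8·14.03) / (0.2 + 9.8) = 139.494/10 = 13.9494.

θ̂_MAP = 13.9494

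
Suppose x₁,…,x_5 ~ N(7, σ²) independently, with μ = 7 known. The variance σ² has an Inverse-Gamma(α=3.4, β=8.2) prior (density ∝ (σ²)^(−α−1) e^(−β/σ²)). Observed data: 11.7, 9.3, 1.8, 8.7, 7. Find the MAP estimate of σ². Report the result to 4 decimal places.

σ̂²_MAP = 5.3413

Sum of squared deviations about the known mean: SS = (11.7−7)² + (9.3−7)² + (1.8−7)² + (8.7−7)² + (7−7)² = 57.31.
The Normal likelihood contributes (σ²)^(−n/2) exp(−SS/(2σ²)), so the posterior is Inverse-Gamma(α + n/2, β + SS/2) = Inverse-Gamma(5.9, 36.855).
The mode of Inverse-Gamma(a, b) is b/(a+1) = 36.855/6.9 ≈ 5.3413.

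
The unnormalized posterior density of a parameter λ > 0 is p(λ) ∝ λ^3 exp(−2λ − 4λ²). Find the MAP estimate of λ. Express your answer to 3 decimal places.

λ̂_MAP = 0.500

ℓ'(λ) = 3/λ − 2 − 8λ. Setting this to zero and multiplying by λ: 8λ² + 2λ − 3 = 0.
λ = (−2 + √(2² + 4·8·3)) / (2·8) = (−2 + √100) / 16 = (−2 + 10)/16 = 1/2.
ℓ''(λ) = −3/λ² − 8 < 0, confirming a maximum.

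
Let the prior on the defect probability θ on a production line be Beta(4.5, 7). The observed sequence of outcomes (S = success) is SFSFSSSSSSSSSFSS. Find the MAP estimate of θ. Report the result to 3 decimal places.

Prior: Beta(4.5, 7).
Data: 13 successes in 16 trials (from the sequence). The binomial likelihood contributes θ^13(1−θ)^3, so the posterior is Beta(4.5+13, 7+3) = Beta(17.5, 10).
For Beta(a, b) with a, b > 1 the mode is (a−1)/(a+b−2) = 16.5/25.5 ≈ 0.647.

θ̂_MAP = 0.647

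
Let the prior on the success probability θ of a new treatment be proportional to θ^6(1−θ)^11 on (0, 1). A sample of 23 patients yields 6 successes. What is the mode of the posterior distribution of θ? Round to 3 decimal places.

θ̂_MAP = 0.300

The prior density ∝ θ^6(1−θ)^11 is the kernel of Beta(7, 12).
Data: 6 successes in 23 trials. The binomial likelihood contributes θ^6(1−θ)^17, so the posterior is Beta(7+6, 12+17) = Beta(13, 29).
For Beta(a, b) with a, b > 1 the mode is (a−1)/(a+b−2) = 12/40 ≈ 0.300.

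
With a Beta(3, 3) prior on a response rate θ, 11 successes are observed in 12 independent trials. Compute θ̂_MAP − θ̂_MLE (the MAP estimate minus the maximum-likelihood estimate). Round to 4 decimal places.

MAP − MLE = -0.1042

Posterior is Beta(14, 4); MAP = (14−1)/(18−2) = 13/16 ≈ 0.81250.
MLE ignores the prior: θ̂_MLE = k/n = 11/12 ≈ 0.91667.
Difference = 13/16 − 11/12 = -5/48 ≈ -0.1042.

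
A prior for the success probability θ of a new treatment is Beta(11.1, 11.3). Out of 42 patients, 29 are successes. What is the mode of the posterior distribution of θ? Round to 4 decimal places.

Prior: Beta(11.1, 11.3).
Data: 29 successes in 42 trials. The binomial likelihood contributes θ^29(1−θ)^13, so the posterior is Beta(11.1+29, 11.3+13) = Beta(40.1, 24.3).
For Beta(a, b) with a, b > 1 the mode is (a−1)/(a+b−2) = 39.1/62.4 ≈ 0.6266.

θ̂_MAP = 0.6266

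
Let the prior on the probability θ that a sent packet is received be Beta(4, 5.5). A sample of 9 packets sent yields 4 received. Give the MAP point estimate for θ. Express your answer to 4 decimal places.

θ̂_MAP = 0.4242

Prior: Beta(4, 5.5).
Data: 4 successes in 9 trials. The binomial likelihood contributes θ^4(1−θ)^5, so the posterior is Beta(4+4, 5.5+5) = Beta(8, 10.5).
For Beta(a, b) with a, b > 1 the mode is (a−1)/(a+b−2) = 7/16.5 ≈ 0.4242.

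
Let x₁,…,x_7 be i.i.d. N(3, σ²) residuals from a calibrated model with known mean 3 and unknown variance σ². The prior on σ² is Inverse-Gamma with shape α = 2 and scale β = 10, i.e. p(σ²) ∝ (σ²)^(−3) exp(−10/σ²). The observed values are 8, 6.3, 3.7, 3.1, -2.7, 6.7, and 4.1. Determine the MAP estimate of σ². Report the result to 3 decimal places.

Sum of squared deviations about the known mean: SS = (8−3)² + (6.3−3)² + (3.7−3)² + (3.1−3)² + (-2.7−3)² + (6.7−3)² + (4.1−3)² = 83.78.
The Normal likelihood contributes (σ²)^(−n/2) exp(−SS/(2σ²)), so the posterior is Inverse-Gamma(α + n/2, β + SS/2) = Inverse-Gamma(5.5, 51.89).
The mode of Inverse-Gamma(a, b) is b/(a+1) = 51.89/6.5 ≈ 7.983.

σ̂²_MAP = 7.983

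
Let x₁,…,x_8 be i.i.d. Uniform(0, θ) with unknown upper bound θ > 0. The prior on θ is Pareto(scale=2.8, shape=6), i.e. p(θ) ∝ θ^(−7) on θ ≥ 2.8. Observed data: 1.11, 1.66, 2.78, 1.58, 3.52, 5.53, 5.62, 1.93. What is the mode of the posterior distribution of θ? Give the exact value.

The Uniform(0, θ) likelihood is θ^(−n) for θ ≥ max(xᵢ), zero otherwise. Here max(xᵢ) = 5.62.
Posterior ∝ θ^(−7) · θ^(−8) = θ^(−15) on θ ≥ max(2.8, 5.62) = 5.62.
This density is strictly decreasing in θ, so the posterior mode lies at the lower boundary of the support.

θ̂_MAP = 5.62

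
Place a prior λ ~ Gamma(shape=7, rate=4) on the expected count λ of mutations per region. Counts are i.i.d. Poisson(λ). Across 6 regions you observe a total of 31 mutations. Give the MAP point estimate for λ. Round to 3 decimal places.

λ̂_MAP = 3.700

Σxᵢ = 31, n = 6.
Posterior ∝ λ^6e^(−4λ) · λ^31e^(−6λ) = λ^37e^(−10λ), i.e. Gamma(shape=38, rate=10).
The mode of a Gamma(a, b) with a ≥ 1 (shape–rate) is (a−1)/b = 37/10 ≈ 3.700.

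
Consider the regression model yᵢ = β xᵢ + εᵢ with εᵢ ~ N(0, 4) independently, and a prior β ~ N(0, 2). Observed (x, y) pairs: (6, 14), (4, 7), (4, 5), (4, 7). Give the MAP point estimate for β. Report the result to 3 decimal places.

β̂_MAP = 1.860

log p(β | y) = −Σ(yᵢ − βxᵢ)²/(2·4) − β²/(2·2) + const.
Setting the derivative to zero: Σxᵢ(yᵢ − βxᵢ)/4 − β/2 = 0, so β = Σxᵢyᵢ / (Σxᵢ² + σ²/τ²).
Σxᵢyᵢ = 6·14 + 4·7 + 4·5 + 4·7 = 160; Σxᵢ² = 84; σ²/τ² = 2.
β̂_MAP = 160 / (84 + 2) = 160/86 ≈ 1.860.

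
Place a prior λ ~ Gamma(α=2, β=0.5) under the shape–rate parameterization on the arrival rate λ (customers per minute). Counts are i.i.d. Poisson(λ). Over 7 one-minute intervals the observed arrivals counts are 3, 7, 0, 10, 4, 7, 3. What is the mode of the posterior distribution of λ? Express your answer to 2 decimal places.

λ̂_MAP = 4.67

Σxᵢ = 3+7+0+10+4+7+3 = 34, with n = 7.
Posterior ∝ λe^(−0.5λ) · λ^34e^(−7λ) = λ^35e^(−7.5λ), i.e. Gamma(shape=36, rate=7.5).
The mode of a Gamma(a, b) with a ≥ 1 (shape–rate) is (a−1)/b = 35/7.5 ≈ 4.67.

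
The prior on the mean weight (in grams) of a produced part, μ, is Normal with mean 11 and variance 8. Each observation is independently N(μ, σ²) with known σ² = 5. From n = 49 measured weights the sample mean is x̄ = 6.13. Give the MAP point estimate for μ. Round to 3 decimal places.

n = 49, x̄ = 6.13.
For a Normal prior and Normal likelihood with known variance, the posterior is Normal; its mode equals its mean, the precision-weighted average.
Prior precision 1/σ₀² = 1/8 = 0.125; data precision n/σ² = 49/5 = 9.8.
μ̂ = (0.125·11 + 9.8·6.13) / (0.125 + 9.8) = 61.449/9.925 = 61449/9925 ≈ 6.191.

μ̂_MAP = 6.191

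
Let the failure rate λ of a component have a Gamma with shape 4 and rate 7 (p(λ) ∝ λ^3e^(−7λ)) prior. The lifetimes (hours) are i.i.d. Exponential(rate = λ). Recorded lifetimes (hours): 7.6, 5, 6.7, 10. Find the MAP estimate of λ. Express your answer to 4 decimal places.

The Exponential(rate=λ) likelihood is ∝ λ^n e^(−λΣtᵢ). Here n = 4 and Σtᵢ = 7.6 + 5 + 6.7 + 10 = 29.3.
Posterior ∝ λ^3e^(−7λ) · λ^4e^(−29.3λ) = λ^7e^(−36.3λ), i.e. Gamma(8, 36.3).
Mode = (a−1)/b = 7/36.3 ≈ 0.1928.

λ̂_MAP = 0.1928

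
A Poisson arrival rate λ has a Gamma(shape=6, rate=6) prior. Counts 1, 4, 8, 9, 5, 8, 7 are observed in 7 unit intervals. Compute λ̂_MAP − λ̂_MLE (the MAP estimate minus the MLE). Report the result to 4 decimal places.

Σxᵢ = 42. Posterior is Gamma(48, 13); MAP = (48−1)/13 = 47/13 ≈ 3.61538.
MLE = x̄ = 42/7 ≈ 6.00000.
Difference = 47/13 − 42/7 = -31/13 ≈ -2.3846.

MAP − MLE = -2.3846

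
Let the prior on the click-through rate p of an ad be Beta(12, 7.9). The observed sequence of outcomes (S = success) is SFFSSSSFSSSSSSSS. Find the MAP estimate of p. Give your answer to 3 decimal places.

p̂_MAP = 0.708

Prior: Beta(12, 7.9).
Data: 13 successes in 16 trials (from the sequence). The binomial likelihood contributes p^13(1−p)^3, so the posterior is Beta(12+13, 7.9+3) = Beta(25, 10.9).
For Beta(a, b) with a, b > 1 the mode is (a−1)/(a+b−2) = 24/33.9 ≈ 0.708.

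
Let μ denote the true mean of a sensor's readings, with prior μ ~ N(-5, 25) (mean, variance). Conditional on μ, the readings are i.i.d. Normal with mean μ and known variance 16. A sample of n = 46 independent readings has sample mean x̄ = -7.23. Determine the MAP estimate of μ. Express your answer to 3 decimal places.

n = 46, x̄ = -7.23.
For a Normal prior and Normal likelihood with known variance, the posterior is Normal; its mode equals its mean, the precision-weighted average.
Prior precision 1/σ₀² = 1/25 = 0.04; data precision n/σ² = 46/16 = 2.875.
μ̂ = (0.04·(-5) + 2.875·(-7.23)) / (0.04 + 2.875) = (-20.98625)/2.915 = -16789/2332 ≈ -7.199.

μ̂_MAP = -7.199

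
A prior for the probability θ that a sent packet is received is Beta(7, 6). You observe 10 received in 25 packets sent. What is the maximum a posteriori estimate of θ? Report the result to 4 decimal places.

θ̂_MAP = 0.4444

Prior: Beta(7, 6).
Data: 10 successes in 25 trials. The binomial likelihood contributes θ^10(1−θ)^15, so the posterior is Beta(7+10, 6+15) = Beta(17, 21).
For Beta(a, b) with a, b > 1 the mode is (a−1)/(a+b−2) = 16/36 ≈ 0.4444.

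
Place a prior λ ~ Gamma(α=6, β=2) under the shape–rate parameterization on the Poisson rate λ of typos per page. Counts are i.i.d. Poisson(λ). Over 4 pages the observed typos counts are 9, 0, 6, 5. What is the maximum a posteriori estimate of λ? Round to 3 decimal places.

λ̂_MAP = 4.167

Σxᵢ = 9+0+6+5 = 20, with n = 4.
Posterior ∝ λ^5e^(−2λ) · λ^20e^(−4λ) = λ^25e^(−6λ), i.e. Gamma(shape=26, rate=6).
The mode of a Gamma(a, b) with a ≥ 1 (shape–rate) is (a−1)/b = 25/6 ≈ 4.167.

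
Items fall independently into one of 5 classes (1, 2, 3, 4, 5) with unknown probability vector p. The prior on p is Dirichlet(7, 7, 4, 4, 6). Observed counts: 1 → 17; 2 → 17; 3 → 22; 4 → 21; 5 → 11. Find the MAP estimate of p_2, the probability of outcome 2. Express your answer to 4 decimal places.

MAP estimate: 0.2072

The posterior is Dirichlet(αᵢ + nᵢ) = Dirichlet(24, 24, 26, 25, 17).
For a Dirichlet(a₁,…,a_K) with all aᵢ > 1, the mode has j-th component (aⱼ − 1)/(Σaᵢ − K).
Here Σaᵢ = 116 and K = 5, so p_2 = (24 − 1)/(116 − 5) = 23/111 ≈ 0.2072.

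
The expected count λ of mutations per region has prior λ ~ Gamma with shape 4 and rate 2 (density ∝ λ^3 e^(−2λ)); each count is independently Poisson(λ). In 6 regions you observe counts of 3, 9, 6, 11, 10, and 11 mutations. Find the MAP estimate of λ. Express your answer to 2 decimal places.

λ̂_MAP = 6.63

Σxᵢ = 3+9+6+11+10+11 = 50, with n = 6.
Posterior ∝ λ^3e^(−2λ) · λ^50e^(−6λ) = λ^53e^(−8λ), i.e. Gamma(shape=54, rate=8).
The mode of a Gamma(a, b) with a ≥ 1 (shape–rate) is (a−1)/b = 53/8 ≈ 6.63.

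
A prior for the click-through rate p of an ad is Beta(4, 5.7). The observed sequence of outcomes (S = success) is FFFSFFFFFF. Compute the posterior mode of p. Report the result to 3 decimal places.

Prior: Beta(4, 5.7).
Data: 1 success in 10 trials (from the sequence). The binomial likelihood contributes p(1−p)^9, so the posterior is Beta(4+1, 5.7+9) = Beta(5, 14.7).
For Beta(a, b) with a, b > 1 the mode is (a−1)/(a+b−2) = 4/17.7 ≈ 0.226.

p̂_MAP = 0.226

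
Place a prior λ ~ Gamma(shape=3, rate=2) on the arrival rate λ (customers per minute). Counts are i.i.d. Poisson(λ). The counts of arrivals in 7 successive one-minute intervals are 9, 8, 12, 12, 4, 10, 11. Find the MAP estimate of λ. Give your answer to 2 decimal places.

Σxᵢ = 9+8+12+12+4+10+11 = 66, with n = 7.
Posterior ∝ λ^2e^(−2λ) · λ^66e^(−7λ) = λ^68e^(−9λ), i.e. Gamma(shape=69, rate=9).
The mode of a Gamma(a, b) with a ≥ 1 (shape–rate) is (a−1)/b = 68/9 ≈ 7.56.

λ̂_MAP = 7.56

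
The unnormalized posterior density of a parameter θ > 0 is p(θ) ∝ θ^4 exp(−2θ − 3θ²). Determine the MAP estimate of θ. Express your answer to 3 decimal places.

θ̂_MAP = 0.667

ℓ'(θ) = 4/θ − 2 − 6θ. Setting this to zero and multiplying by θ: 6θ² + 2θ − 4 = 0.
θ = (−2 + √(2² + 4·6·4)) / (2·6) = (−2 + √100) / 12 = (−2 + 10)/12 = 2/3.
ℓ''(θ) = −4/θ² − 6 < 0, confirming a maximum.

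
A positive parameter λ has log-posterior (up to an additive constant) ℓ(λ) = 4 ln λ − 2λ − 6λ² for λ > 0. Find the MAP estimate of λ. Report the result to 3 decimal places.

λ̂_MAP = 0.500

ℓ'(λ) = 4/λ − 2 − 12λ. Setting this to zero and multiplying by λ: 12λ² + 2λ − 4 = 0.
λ = (−2 + √(2² + 4·12·4)) / (2·12) = (−2 + √196) / 24 = (−2 + 14)/24 = 1/2.
ℓ''(λ) = −4/λ² − 12 < 0, confirming a maximum.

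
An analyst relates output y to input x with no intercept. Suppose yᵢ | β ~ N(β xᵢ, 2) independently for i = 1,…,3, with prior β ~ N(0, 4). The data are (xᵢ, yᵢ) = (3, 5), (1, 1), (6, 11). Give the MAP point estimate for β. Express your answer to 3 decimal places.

log p(β | y) = −Σ(yᵢ − βxᵢ)²/(2·2) − β²/(2·4) + const.
Setting the derivative to zero: Σxᵢ(yᵢ − βxᵢ)/2 − β/4 = 0, so β = Σxᵢyᵢ / (Σxᵢ² + σ²/τ²).
Σxᵢyᵢ = 3·5 + 1·1 + 6·11 = 82; Σxᵢ² = 46; σ²/τ² = 0.5.
β̂_MAP = 82 / (46 + 0.5) = 82/46.5 ≈ 1.763.

β̂_MAP = 1.763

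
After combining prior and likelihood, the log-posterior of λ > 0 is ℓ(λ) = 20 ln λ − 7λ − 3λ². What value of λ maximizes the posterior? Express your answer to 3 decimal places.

λ̂_MAP = 1.333

ℓ'(λ) = 20/λ − 7 − 6λ. Setting this to zero and multiplying by λ: 6λ² + 7λ − 20 = 0.
λ = (−7 + √(7² + 4·6·20)) / (2·6) = (−7 + √529) / 12 = (−7 + 23)/12 = 4/3.
ℓ''(λ) = −20/λ² − 6 < 0, confirming a maximum.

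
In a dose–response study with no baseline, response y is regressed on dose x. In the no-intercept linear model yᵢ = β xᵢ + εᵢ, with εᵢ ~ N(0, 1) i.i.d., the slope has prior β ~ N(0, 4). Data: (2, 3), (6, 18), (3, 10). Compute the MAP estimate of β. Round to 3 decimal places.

β̂_MAP = 2.924

log p(β | y) = −Σ(yᵢ − βxᵢ)²/(2·1) − β²/(2·4) + const.
Setting the derivative to zero: Σxᵢ(yᵢ − βxᵢ)/1 − β/4 = 0, so β = Σxᵢyᵢ / (Σxᵢ² + σ²/τ²).
Σxᵢyᵢ = 2·3 + 6·18 + 3·10 = 144; Σxᵢ² = 49; σ²/τ² = 0.25.
β̂_MAP = 144 / (49 + 0.25) = 144/49.25 ≈ 2.924.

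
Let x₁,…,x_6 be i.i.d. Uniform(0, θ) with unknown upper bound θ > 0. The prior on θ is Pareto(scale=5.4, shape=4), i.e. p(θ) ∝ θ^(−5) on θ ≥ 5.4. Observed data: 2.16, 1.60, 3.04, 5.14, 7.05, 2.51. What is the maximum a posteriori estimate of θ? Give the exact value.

θ̂_MAP = 7.05

The Uniform(0, θ) likelihood is θ^(−n) for θ ≥ max(xᵢ), zero otherwise. Here max(xᵢ) = 7.05.
Posterior ∝ θ^(−5) · θ^(−6) = θ^(−11) on θ ≥ max(5.4, 7.05) = 7.05.
This density is strictly decreasing in θ, so the posterior mode lies at the lower boundary of the support.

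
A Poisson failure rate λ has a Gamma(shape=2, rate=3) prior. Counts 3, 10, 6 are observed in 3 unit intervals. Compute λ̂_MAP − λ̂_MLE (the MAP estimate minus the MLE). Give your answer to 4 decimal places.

Σxᵢ = 19. Posterior is Gamma(21, 6); MAP = (21−1)/6 = 20/6 ≈ 3.33333.
MLE = x̄ = 19/3 ≈ 6.33333.
Difference = 20/6 − 19/3 = -3 ≈ -3.0000.

MAP − MLE = -3.0000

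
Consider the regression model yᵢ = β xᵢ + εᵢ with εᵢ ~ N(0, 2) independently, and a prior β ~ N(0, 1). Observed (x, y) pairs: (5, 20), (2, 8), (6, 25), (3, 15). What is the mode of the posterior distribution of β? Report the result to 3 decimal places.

log p(β | y) = −Σ(yᵢ − βxᵢ)²/(2·2) − β²/(2·1) + const.
Setting the derivative to zero: Σxᵢ(yᵢ − βxᵢ)/2 − β/1 = 0, so β = Σxᵢyᵢ / (Σxᵢ² + σ²/τ²).
Σxᵢyᵢ = 5·20 + 2·8 + 6·25 + 3·15 = 311; Σxᵢ² = 74; σ²/τ² = 2.
β̂_MAP = 311 / (74 + 2) = 311/76 ≈ 4.092.

β̂_MAP = 4.092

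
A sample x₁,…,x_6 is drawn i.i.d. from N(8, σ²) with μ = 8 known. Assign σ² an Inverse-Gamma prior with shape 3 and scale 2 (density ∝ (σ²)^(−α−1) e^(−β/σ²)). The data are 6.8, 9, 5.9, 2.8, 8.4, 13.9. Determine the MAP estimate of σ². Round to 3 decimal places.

σ̂²_MAP = 5.204

Sum of squared deviations about the known mean: SS = (6.8−8)² + (9−8)² + (5.9−8)² + (2.8−8)² + (8.4−8)² + (13.9−8)² = 68.86.
The Normal likelihood contributes (σ²)^(−n/2) exp(−SS/(2σ²)), so the posterior is Inverse-Gamma(α + n/2, β + SS/2) = Inverse-Gamma(6, 36.43).
The mode of Inverse-Gamma(a, b) is b/(a+1) = 36.43/7 ≈ 5.204.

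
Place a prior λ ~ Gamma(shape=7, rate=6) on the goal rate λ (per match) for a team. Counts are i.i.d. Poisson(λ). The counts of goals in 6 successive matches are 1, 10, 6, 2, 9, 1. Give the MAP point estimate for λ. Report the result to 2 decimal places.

λ̂_MAP = 2.92

Σxᵢ = 1+10+6+2+9+1 = 29, with n = 6.
Posterior ∝ λ^6e^(−6λ) · λ^29e^(−6λ) = λ^35e^(−12λ), i.e. Gamma(shape=36, rate=12).
The mode of a Gamma(a, b) with a ≥ 1 (shape–rate) is (a−1)/b = 35/12 ≈ 2.92.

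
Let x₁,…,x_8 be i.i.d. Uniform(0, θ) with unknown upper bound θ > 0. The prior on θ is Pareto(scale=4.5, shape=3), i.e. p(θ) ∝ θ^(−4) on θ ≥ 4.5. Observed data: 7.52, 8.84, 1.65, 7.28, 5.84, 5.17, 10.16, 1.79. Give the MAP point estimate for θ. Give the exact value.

The Uniform(0, θ) likelihood is θ^(−n) for θ ≥ max(xᵢ), zero otherwise. Here max(xᵢ) = 10.16.
Posterior ∝ θ^(−4) · θ^(−8) = θ^(−12) on θ ≥ max(4.5, 10.16) = 10.16.
This density is strictly decreasing in θ, so the posterior mode lies at the lower boundary of the support.

θ̂_MAP = 10.16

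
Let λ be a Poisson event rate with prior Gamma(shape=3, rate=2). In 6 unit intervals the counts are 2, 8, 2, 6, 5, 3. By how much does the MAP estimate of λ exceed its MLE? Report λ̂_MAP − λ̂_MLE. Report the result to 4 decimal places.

MAP − MLE = -0.8333

Σxᵢ = 26. Posterior is Gamma(29, 8); MAP = (29−1)/8 = 28/8 ≈ 3.50000.
MLE = x̄ = 26/6 ≈ 4.33333.
Difference = 28/8 − 26/6 = -5/6 ≈ -0.8333.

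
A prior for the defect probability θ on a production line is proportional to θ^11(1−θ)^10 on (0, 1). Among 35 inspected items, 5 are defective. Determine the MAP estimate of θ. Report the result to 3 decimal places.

The prior density ∝ θ^11(1−θ)^10 is the kernel of Beta(12, 11).
Data: 5 successes in 35 trials. The binomial likelihood contributes θ^5(1−θ)^30, so the posterior is Beta(12+5, 11+30) = Beta(17, 41).
For Beta(a, b) with a, b > 1 the mode is (a−1)/(a+b−2) = 16/56 ≈ 0.286.

θ̂_MAP = 0.286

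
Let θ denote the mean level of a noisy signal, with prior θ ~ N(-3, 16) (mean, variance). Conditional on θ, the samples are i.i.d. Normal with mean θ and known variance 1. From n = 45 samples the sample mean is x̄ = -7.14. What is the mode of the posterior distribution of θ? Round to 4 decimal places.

n = 45, x̄ = -7.14.
For a Normal prior and Normal likelihood with known variance, the posterior is Normal; its mode equals its mean, the precision-weighted average.
Prior precision 1/σ₀² = 1/16 = 0.0625; data precision n/σ² = 45/1 = 45.
θ̂ = (0.0625·(-3) + 45·(-7.14)) / (0.0625 + 45) = (-321.4875)/45.0625 = -25719/3605 ≈ -7.1343.

θ̂_MAP = -7.1343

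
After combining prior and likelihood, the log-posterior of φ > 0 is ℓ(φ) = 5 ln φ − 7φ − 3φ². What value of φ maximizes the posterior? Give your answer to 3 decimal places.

ℓ'(φ) = 5/φ − 7 − 6φ. Setting this to zero and multiplying by φ: 6φ² + 7φ − 5 = 0.
φ = (−7 + √(7² + 4·6·5)) / (2·6) = (−7 + √169) / 12 = (−7 + 13)/12 = 1/2.
ℓ''(φ) = −5/φ² − 6 < 0, confirming a maximum.

φ̂_MAP = 0.500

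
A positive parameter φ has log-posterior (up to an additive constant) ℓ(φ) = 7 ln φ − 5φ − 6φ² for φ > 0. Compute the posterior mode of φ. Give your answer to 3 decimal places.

φ̂_MAP = 0.583

ℓ'(φ) = 7/φ − 5 − 12φ. Setting this to zero and multiplying by φ: 12φ² + 5φ − 7 = 0.
φ = (−5 + √(5² + 4·12·7)) / (2·12) = (−5 + √361) / 24 = (−5 + 19)/24 = 7/12.
ℓ''(φ) = −7/φ² − 12 < 0, confirming a maximum.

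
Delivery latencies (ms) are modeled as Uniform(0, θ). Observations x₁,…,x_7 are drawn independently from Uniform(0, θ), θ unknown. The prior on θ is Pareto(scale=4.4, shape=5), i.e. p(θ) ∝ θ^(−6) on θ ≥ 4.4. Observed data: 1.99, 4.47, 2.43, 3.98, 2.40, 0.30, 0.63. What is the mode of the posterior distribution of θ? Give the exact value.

The Uniform(0, θ) likelihood is θ^(−n) for θ ≥ max(xᵢ), zero otherwise. Here max(xᵢ) = 4.47.
Posterior ∝ θ^(−6) · θ^(−7) = θ^(−13) on θ ≥ max(4.4, 4.47) = 4.47.
This density is strictly decreasing in θ, so the posterior mode lies at the lower boundary of the support.

θ̂_MAP = 4.47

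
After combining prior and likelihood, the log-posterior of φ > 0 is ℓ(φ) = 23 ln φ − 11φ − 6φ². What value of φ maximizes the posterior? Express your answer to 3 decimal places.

ℓ'(φ) = 23/φ − 11 − 12φ. Setting this to zero and multiplying by φ: 12φ² + 11φ − 23 = 0.
φ = (−11 + √(11² + 4·12·23)) / (2·12) = (−11 + √1225) / 24 = (−11 + 35)/24 = 1.
ℓ''(φ) = −23/φ² − 12 < 0, confirming a maximum.

φ̂_MAP = 1.000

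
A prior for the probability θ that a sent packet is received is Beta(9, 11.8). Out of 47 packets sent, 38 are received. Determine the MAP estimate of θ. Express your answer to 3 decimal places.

θ̂_MAP = 0.699

Prior: Beta(9, 11.8).
Data: 38 successes in 47 trials. The binomial likelihood contributes θ^38(1−θ)^9, so the posterior is Beta(9+38, 11.8+9) = Beta(47, 20.8).
For Beta(a, b) with a, b > 1 the mode is (a−1)/(a+b−2) = 46/65.8 ≈ 0.699.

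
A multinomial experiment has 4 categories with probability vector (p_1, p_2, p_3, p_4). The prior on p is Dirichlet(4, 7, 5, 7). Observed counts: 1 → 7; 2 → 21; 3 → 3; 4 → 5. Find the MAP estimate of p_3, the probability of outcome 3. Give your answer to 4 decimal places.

MAP estimate: 0.1273

The posterior is Dirichlet(αᵢ + nᵢ) = Dirichlet(11, 28, 8, 12).
For a Dirichlet(a₁,…,a_K) with all aᵢ > 1, the mode has j-th component (aⱼ − 1)/(Σaᵢ − K).
Here Σaᵢ = 59 and K = 4, so p_3 = (8 − 1)/(59 − 4) = 7/55 ≈ 0.1273.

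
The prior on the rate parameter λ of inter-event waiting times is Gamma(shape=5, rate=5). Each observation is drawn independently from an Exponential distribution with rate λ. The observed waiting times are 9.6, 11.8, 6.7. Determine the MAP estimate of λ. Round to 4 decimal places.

The Exponential(rate=λ) likelihood is ∝ λ^n e^(−λΣtᵢ). Here n = 3 and Σtᵢ = 9.6 + 11.8 + 6.7 = 28.1.
Posterior ∝ λ^4e^(−5λ) · λ^3e^(−28.1λ) = λ^7e^(−33.1λ), i.e. Gamma(8, 33.1).
Mode = (a−1)/b = 7/33.1 ≈ 0.2115.

λ̂_MAP = 0.2115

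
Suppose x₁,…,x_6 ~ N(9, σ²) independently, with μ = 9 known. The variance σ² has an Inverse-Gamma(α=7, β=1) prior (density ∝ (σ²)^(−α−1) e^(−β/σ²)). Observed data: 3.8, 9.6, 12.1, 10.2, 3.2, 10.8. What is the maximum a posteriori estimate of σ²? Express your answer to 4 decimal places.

σ̂²_MAP = 3.5150

Sum of squared deviations about the known mean: SS = (3.8−9)² + (9.6−9)² + (12.1−9)² + (10.2−9)² + (3.2−9)² + (10.8−9)² = 75.33.
The Normal likelihood contributes (σ²)^(−n/2) exp(−SS/(2σ²)), so the posterior is Inverse-Gamma(α + n/2, β + SS/2) = Inverse-Gamma(10, 38.665).
The mode of Inverse-Gamma(a, b) is b/(a+1) = 38.665/11 ≈ 3.5150.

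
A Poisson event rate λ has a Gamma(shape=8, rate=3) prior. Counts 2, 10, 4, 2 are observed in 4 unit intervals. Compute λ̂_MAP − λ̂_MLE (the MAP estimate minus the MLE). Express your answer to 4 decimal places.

MAP − MLE = -0.9286

Σxᵢ = 18. Posterior is Gamma(26, 7); MAP = (26−1)/7 = 25/7 ≈ 3.57143.
MLE = x̄ = 18/4 ≈ 4.50000.
Difference = 25/7 − 18/4 = -13/14 ≈ -0.9286.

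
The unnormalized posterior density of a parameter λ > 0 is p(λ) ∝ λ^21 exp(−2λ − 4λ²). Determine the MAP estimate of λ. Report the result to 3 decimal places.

ℓ'(λ) = 21/λ − 2 − 8λ. Setting this to zero and multiplying by λ: 8λ² + 2λ − 21 = 0.
λ = (−2 + √(2² + 4·8·21)) / (2·8) = (−2 + √676) / 16 = (−2 + 26)/16 = 3/2.
ℓ''(λ) = −21/λ² − 8 < 0, confirming a maximum.

λ̂_MAP = 1.500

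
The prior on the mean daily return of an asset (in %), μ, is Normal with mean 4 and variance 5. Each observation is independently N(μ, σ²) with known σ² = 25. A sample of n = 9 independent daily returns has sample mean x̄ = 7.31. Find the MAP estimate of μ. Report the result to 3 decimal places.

μ̂_MAP = 6.128

n = 9, x̄ = 7.31.
For a Normal prior and Normal likelihood with known variance, the posterior is Normal; its mode equals its mean, the precision-weighted average.
Prior precision 1/σ₀² = 1/5 = 0.2; data precision n/σ² = 9/25 = 0.36.
μ̂ = (0.2·4 + 0.36·7.31) / (0.2 + 0.36) = 3.4316/0.56 = 8579/1400 ≈ 6.128.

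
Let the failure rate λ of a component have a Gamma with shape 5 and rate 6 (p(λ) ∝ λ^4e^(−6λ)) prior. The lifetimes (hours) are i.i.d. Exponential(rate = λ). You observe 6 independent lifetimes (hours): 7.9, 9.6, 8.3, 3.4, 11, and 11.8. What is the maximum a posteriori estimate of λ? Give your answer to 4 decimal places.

λ̂_MAP = 0.1724

The Exponential(rate=λ) likelihood is ∝ λ^n e^(−λΣtᵢ). Here n = 6 and Σtᵢ = 7.9 + 9.6 + 8.3 + 3.4 + 11 + 11.8 = 52.
Posterior ∝ λ^4e^(−6λ) · λ^6e^(−52λ) = λ^10e^(−58λ), i.e. Gamma(11, 58).
Mode = (a−1)/b = 10/58 ≈ 0.1724.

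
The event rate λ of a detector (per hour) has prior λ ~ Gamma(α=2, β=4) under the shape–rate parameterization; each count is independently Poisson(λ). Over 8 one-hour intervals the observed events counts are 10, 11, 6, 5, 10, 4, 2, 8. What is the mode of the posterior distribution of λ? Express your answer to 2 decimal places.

λ̂_MAP = 4.75

Σxᵢ = 10+11+6+5+10+4+2+8 = 56, with n = 8.
Posterior ∝ λe^(−4λ) · λ^56e^(−8λ) = λ^57e^(−12λ), i.e. Gamma(shape=58, rate=12).
The mode of a Gamma(a, b) with a ≥ 1 (shape–rate) is (a−1)/b = 57/12 ≈ 4.75.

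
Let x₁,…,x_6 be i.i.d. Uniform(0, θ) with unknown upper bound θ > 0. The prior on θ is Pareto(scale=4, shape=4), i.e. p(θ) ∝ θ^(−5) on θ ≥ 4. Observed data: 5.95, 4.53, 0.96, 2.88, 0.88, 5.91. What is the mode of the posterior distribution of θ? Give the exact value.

θ̂_MAP = 5.95

The Uniform(0, θ) likelihood is θ^(−n) for θ ≥ max(xᵢ), zero otherwise. Here max(xᵢ) = 5.95.
Posterior ∝ θ^(−5) · θ^(−6) = θ^(−11) on θ ≥ max(4, 5.95) = 5.95.
This density is strictly decreasing in θ, so the posterior mode lies at the lower boundary of the support.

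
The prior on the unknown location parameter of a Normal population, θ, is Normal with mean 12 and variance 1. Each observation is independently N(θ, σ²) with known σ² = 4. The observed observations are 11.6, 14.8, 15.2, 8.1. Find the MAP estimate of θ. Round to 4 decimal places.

n = 4; x̄ = (11.6 + 14.8 + 15.2 + 8.1)/4 = 49.7/4 = 12.425.
For a Normal prior and Normal likelihood with known variance, the posterior is Normal; its mode equals its mean, the precision-weighted average.
Prior precision 1/σ₀² = 1/1 = 1; data precision n/σ² = 4/4 = 1.
θ̂ = (1·12 + 1·12.425) / (1 + 1) = 24.425/2 = 12.2125.

θ̂_MAP = 12.2125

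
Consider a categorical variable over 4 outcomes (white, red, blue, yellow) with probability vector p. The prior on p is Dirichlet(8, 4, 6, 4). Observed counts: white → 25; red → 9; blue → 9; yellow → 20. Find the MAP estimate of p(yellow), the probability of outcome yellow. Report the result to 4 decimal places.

MAP estimate of p(yellow) = 0.2840

The posterior is Dirichlet(αᵢ + nᵢ) = Dirichlet(33, 13, 15, 24).
For a Dirichlet(a₁,…,a_K) with all aᵢ > 1, the mode has j-th component (aⱼ − 1)/(Σaᵢ − K).
Here Σaᵢ = 85 and K = 4, so p(yellow) = (24 − 1)/(85 − 4) = 23/81 ≈ 0.2840.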